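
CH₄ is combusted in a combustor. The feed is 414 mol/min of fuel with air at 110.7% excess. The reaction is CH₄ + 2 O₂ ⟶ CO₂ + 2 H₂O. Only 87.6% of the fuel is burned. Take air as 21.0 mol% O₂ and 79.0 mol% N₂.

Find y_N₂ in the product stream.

Stoichiometric O₂ = 2 × 414 = 828 mol/min; O₂ fed = 828 × 2.107 = 1745 mol/min.
N₂ fed = 1745 × 79/21 = 6563 mol/min.
Fuel reacted = 0.876 × 414 → ξ = 362.7 mol/min.
Outlet (n = n₀ + ν ξ):
  CH₄: 414 − 1(362.7) = 51.34
  O₂: 1745 − 2(362.7) = 1019
  N₂: 6563 (inert)
  CO₂: 0 + 1(362.7) = 362.7
  H₂O: 0 + 2(362.7) = 725.3
Total out = 8722 mol/min; y_N₂ = 6563 / 8722 = 0.7525.

0.753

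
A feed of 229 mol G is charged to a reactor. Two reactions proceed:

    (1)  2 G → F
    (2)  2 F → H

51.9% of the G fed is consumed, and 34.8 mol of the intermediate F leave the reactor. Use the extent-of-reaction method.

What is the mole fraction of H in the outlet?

0.0783

Conversion of G: G consumed = 2ξ₁ = 0.519 × 229 → ξ₁ = 59.43 mol.
F balance: n_F = 0 + 1ξ₁ − 2ξ₂ = 34.8 → ξ₂ = (1·59.43 − 34.8)/2 = 12.31 mol.
Outlet amounts (n = n₀ + Σ ν·ξ):
  G: 229 − 2(59.43) = 110.1
  F: 0 + 1(59.43) − 2(12.31) = 34.8
  H: 0 + 1(12.31) = 12.31
Total out = 157.3 mol; y_H = 12.31 / 157.3 = 0.07829.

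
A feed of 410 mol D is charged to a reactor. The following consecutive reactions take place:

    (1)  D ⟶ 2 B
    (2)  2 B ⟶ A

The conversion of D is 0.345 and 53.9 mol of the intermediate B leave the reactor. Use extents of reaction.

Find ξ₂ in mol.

Conversion of D: D consumed = 1ξ₁ = 0.345 × 410 → ξ₁ = 141.4 mol.
B balance: n_B = 0 + 2ξ₁ − 2ξ₂ = 53.9 → ξ₂ = (2·141.4 − 53.9)/2 = 114.5 mol.
Outlet amounts (n = n₀ + Σ ν·ξ):
  D: 410 − 1(141.4) = 268.6
  B: 0 + 2(141.4) − 2(114.5) = 53.9
  A: 0 + 1(114.5) = 114.5

ξ₂ = 114 mol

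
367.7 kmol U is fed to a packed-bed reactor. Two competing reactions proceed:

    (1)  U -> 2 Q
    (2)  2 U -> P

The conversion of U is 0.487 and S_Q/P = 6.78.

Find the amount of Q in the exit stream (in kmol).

Conversion of U: U consumed = 0.487 × 367.7 = 179.1 kmol = 1ξ₁ + 2ξ₂.
Selectivity: 2ξ₁ / (1ξ₂) = 6.78 → ξ₁ = 3.39 ξ₂.
Substitute: (1·3.39 + 2) ξ₂ = 179.1 → ξ₂ = 33.22 kmol, ξ₁ = 112.6 kmol.
Outlet amounts (n = n₀ + Σ ν·ξ):
  U: 367.7 − 1(112.6) − 2(33.22) = 188.6
  Q: 0 + 2(112.6) = 225.2
  P: 0 + 1(33.22) = 33.22

225 kmol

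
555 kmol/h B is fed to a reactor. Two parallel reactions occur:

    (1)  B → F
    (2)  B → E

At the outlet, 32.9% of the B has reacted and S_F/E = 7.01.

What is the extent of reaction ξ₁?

Conversion of B: B consumed = 0.329 × 555 = 182.6 kmol/h = 1ξ₁ + 1ξ₂.
Selectivity: 1ξ₁ / (1ξ₂) = 7.01 → ξ₁ = 7.01 ξ₂.
Substitute: (1·7.01 + 1) ξ₂ = 182.6 → ξ₂ = 22.8 kmol/h, ξ₁ = 159.8 kmol/h.
Outlet amounts (n = n₀ + Σ ν·ξ):
  B: 555 − 1(159.8) − 1(22.8) = 372.4
  F: 0 + 1(159.8) = 159.8
  E: 0 + 1(22.8) = 22.8

ξ₁ = 160 kmol/h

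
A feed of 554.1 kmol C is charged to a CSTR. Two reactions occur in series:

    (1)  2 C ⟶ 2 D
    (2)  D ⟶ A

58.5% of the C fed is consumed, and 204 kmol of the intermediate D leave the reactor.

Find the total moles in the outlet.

Conversion of C: C consumed = 2ξ₁ = 0.585 × 554.1 → ξ₁ = 162.1 kmol.
D balance: n_D = 0 + 2ξ₁ − 1ξ₂ = 204 → ξ₂ = (2·162.1 − 204)/1 = 120.1 kmol.
Outlet amounts (n = n₀ + Σ ν·ξ):
  C: 554.1 − 2(162.1) = 230
  D: 0 + 2(162.1) − 1(120.1) = 204
  A: 0 + 1(120.1) = 120.1
Total out = 230 + 204 + 120.1 = 554.1 kmol.

554 kmol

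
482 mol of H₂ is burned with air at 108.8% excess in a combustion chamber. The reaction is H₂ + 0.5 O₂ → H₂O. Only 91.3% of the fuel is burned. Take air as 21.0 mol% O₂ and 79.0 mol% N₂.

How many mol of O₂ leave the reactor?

283 mol

Stoichiometric O₂ = 0.5 × 482 = 241 mol; O₂ fed = 241 × 2.088 = 503.2 mol.
N₂ fed = 503.2 × 79/21 = 1893 mol.
Fuel reacted = 0.913 × 482 → ξ = 440.1 mol.
Outlet (n = n₀ + ν ξ):
  H₂: 482 − 1(440.1) = 41.93
  O₂: 503.2 − 0.5(440.1) = 283.2
  N₂: 1893 (inert)
  H₂O: 0 + 1(440.1) = 440.1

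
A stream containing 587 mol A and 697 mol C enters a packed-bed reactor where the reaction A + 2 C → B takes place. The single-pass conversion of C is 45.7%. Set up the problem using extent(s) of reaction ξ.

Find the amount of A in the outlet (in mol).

C reacted = 0.457 × 697 = 318.5 mol; ν_C = −2, so ξ = 318.5/2 = 159.3 mol.
Outlet amounts (n = n₀ + ν ξ):
  A: 587 − 1(159.3) = 427.7
  C: 697 − 2(159.3) = 378.5
  B: 0 + 1(159.3) = 159.3

428 mol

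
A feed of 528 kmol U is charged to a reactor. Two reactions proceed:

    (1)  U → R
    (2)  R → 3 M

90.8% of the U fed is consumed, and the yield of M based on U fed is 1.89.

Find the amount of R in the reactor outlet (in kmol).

147 kmol

Conversion of U: U consumed = 1ξ₁ = 0.908 × 528 → ξ₁ = 479.4 kmol.
Yield of M: 3ξ₂ / 528 = 1.89 → ξ₂ = 332.6 kmol.
Outlet amounts (n = n₀ + Σ ν·ξ):
  U: 528 − 1(479.4) = 48.58
  R: 0 + 1(479.4) − 1(332.6) = 146.8
  M: 0 + 3(332.6) = 997.9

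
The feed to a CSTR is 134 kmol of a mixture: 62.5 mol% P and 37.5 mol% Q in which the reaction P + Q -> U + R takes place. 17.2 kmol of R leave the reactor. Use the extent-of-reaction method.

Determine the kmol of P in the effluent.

66.5 kmol

For R: n = n₀ + 1ξ → 17.2 = 0 + 1ξ, giving ξ = 17.2 kmol.
Outlet amounts (n = n₀ + ν ξ):
  P: 83.75 − 1(17.2) = 66.55
  Q: 50.25 − 1(17.2) = 33.05
  U: 0 + 1(17.2) = 17.2
  R: 0 + 1(17.2) = 17.2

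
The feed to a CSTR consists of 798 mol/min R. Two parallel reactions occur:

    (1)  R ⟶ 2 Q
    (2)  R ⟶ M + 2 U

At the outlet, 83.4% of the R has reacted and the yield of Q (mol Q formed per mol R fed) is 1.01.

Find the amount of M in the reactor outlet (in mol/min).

263 mol/min

Yield of Q: 2ξ₁ / 798 = 1.01 → ξ₁ = 403 mol/min.
Conversion of R: 1ξ₁ + 1ξ₂ = 0.834 × 798 = 665.5 → ξ₂ = 262.5 mol/min.
Outlet amounts (n = n₀ + Σ ν·ξ):
  R: 798 − 1(403) − 1(262.5) = 132.5
  Q: 0 + 2(403) = 806
  M: 0 + 1(262.5) = 262.5
  U: 0 + 2(262.5) = 525.1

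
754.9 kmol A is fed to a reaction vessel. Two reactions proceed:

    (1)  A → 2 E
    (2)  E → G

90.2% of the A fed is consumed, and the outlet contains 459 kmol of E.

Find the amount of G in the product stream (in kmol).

Conversion of A: A consumed = 1ξ₁ = 0.902 × 754.9 → ξ₁ = 680.9 kmol.
E balance: n_E = 0 + 2ξ₁ − 1ξ₂ = 459 → ξ₂ = (2·680.9 − 459)/1 = 902.8 kmol.
Outlet amounts (n = n₀ + Σ ν·ξ):
  A: 754.9 − 1(680.9) = 73.98
  E: 0 + 2(680.9) − 1(902.8) = 459
  G: 0 + 1(902.8) = 902.8

903 kmol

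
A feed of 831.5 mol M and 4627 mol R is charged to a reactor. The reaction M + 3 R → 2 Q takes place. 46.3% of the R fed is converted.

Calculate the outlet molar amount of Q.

R reacted = 0.463 × 4627 = 2142 mol; ν_R = −3, so ξ = 2142/3 = 714.1 mol.
Outlet amounts (n = n₀ + ν ξ):
  M: 831.5 − 1(714.1) = 117.4
  R: 4627 − 3(714.1) = 2485
  Q: 0 + 2(714.1) = 1428

1430 mol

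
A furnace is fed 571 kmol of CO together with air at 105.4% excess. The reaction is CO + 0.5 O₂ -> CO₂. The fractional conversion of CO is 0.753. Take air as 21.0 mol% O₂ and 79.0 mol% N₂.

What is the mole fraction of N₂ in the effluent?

0.701

Stoichiometric O₂ = 0.5 × 571 = 285.5 kmol; O₂ fed = 285.5 × 2.054 = 586.4 kmol.
N₂ fed = 586.4 × 79/21 = 2206 kmol.
Fuel reacted = 0.753 × 571 → ξ = 430 kmol.
Outlet (n = n₀ + ν ξ):
  CO: 571 − 1(430) = 141
  O₂: 586.4 − 0.5(430) = 371.4
  N₂: 2206 (inert)
  CO₂: 0 + 1(430) = 430
Total out = 3148 kmol; y_N₂ = 2206 / 3148 = 0.7007.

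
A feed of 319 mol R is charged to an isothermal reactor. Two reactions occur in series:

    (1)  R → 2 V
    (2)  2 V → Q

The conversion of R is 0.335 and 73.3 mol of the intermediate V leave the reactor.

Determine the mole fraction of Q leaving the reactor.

Conversion of R: R consumed = 1ξ₁ = 0.335 × 319 → ξ₁ = 106.9 mol.
V balance: n_V = 0 + 2ξ₁ − 2ξ₂ = 73.3 → ξ₂ = (2·106.9 − 73.3)/2 = 70.22 mol.
Outlet amounts (n = n₀ + Σ ν·ξ):
  R: 319 − 1(106.9) = 212.1
  V: 0 + 2(106.9) − 2(70.22) = 73.3
  Q: 0 + 1(70.22) = 70.22
Total out = 355.6 mol; y_Q = 70.22 / 355.6 = 0.1974.

0.197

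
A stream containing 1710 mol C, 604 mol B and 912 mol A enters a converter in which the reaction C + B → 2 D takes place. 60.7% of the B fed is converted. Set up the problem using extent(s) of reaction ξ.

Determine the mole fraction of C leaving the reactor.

B reacted = 0.607 × 604 = 366.6 mol; ν_B = −1, so ξ = 366.6/1 = 366.6 mol.
Outlet amounts (n = n₀ + ν ξ):
  C: 1710 − 1(366.6) = 1343
  B: 604 − 1(366.6) = 237.4
  D: 0 + 2(366.6) = 733.3
  A: 912 (inert)
Total out = 3226 mol; y_C = 1343 / 3226 = 0.4164.

0.416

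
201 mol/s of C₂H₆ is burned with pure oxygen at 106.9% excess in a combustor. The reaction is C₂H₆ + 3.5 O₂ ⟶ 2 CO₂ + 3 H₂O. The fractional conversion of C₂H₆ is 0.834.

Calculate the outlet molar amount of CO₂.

335 mol/s

Stoichiometric O₂ = 3.5 × 201 = 703.5 mol/s; O₂ fed = 703.5 × 2.069 = 1456 mol/s.
Fuel reacted = 0.834 × 201 → ξ = 167.6 mol/s.
Outlet (n = n₀ + ν ξ):
  C₂H₆: 201 − 1(167.6) = 33.37
  O₂: 1456 − 3.5(167.6) = 868.8
  CO₂: 0 + 2(167.6) = 335.3
  H₂O: 0 + 3(167.6) = 502.9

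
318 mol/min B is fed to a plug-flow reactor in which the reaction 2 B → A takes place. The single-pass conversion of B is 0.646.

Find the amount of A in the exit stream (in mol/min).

B reacted = 0.646 × 318 = 205.4 mol/min; ν_B = −2, so ξ = 205.4/2 = 102.7 mol/min.
Outlet amounts (n = n₀ + ν ξ):
  B: 318 − 2(102.7) = 112.6
  A: 0 + 1(102.7) = 102.7

103 mol/min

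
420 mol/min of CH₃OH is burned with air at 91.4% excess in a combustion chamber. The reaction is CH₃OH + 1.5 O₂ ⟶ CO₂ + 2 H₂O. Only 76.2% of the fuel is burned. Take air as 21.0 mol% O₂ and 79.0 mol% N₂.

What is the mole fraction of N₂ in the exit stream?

0.718

Stoichiometric O₂ = 1.5 × 420 = 630 mol/min; O₂ fed = 630 × 1.914 = 1206 mol/min.
N₂ fed = 1206 × 79/21 = 4536 mol/min.
Fuel reacted = 0.762 × 420 → ξ = 320 mol/min.
Outlet (n = n₀ + ν ξ):
  CH₃OH: 420 − 1(320) = 99.96
  O₂: 1206 − 1.5(320) = 725.8
  N₂: 4536 (inert)
  CO₂: 0 + 1(320) = 320
  H₂O: 0 + 2(320) = 640.1
Total out = 6322 mol/min; y_N₂ = 4536 / 6322 = 0.7175.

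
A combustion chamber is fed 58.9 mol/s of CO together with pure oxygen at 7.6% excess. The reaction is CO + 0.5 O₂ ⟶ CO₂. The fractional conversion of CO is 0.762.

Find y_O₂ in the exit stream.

0.136

Stoichiometric O₂ = 0.5 × 58.9 = 29.45 mol/s; O₂ fed = 29.45 × 1.076 = 31.69 mol/s.
Fuel reacted = 0.762 × 58.9 → ξ = 44.88 mol/s.
Outlet (n = n₀ + ν ξ):
  CO: 58.9 − 1(44.88) = 14.02
  O₂: 31.69 − 0.5(44.88) = 9.247
  CO₂: 0 + 1(44.88) = 44.88
Total out = 68.15 mol/s; y_O₂ = 9.247 / 68.15 = 0.1357.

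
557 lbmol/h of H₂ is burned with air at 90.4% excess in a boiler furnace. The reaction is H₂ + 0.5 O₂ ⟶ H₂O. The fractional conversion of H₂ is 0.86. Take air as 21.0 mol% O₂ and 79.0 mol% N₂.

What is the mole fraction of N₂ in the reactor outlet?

0.702

Stoichiometric O₂ = 0.5 × 557 = 278.5 lbmol/h; O₂ fed = 278.5 × 1.904 = 530.3 lbmol/h.
N₂ fed = 530.3 × 79/21 = 1995 lbmol/h.
Fuel reacted = 0.86 × 557 → ξ = 479 lbmol/h.
Outlet (n = n₀ + ν ξ):
  H₂: 557 − 1(479) = 77.98
  O₂: 530.3 − 0.5(479) = 290.8
  N₂: 1995 (inert)
  H₂O: 0 + 1(479) = 479
Total out = 2843 lbmol/h; y_N₂ = 1995 / 2843 = 0.7018.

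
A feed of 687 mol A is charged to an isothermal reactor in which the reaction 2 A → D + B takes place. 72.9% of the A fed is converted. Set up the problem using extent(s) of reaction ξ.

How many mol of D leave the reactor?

A reacted = 0.729 × 687 = 500.8 mol; ν_A = −2, so ξ = 500.8/2 = 250.4 mol.
Outlet amounts (n = n₀ + ν ξ):
  A: 687 − 2(250.4) = 186.2
  D: 0 + 1(250.4) = 250.4
  B: 0 + 1(250.4) = 250.4

250 mol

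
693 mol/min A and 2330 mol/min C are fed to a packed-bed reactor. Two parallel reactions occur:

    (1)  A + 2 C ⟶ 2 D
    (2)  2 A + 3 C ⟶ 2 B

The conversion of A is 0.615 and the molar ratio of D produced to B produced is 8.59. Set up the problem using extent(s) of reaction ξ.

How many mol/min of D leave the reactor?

Conversion of A: A consumed = 0.615 × 693 = 426.2 mol/min = 1ξ₁ + 2ξ₂.
Selectivity: 2ξ₁ / (2ξ₂) = 8.59 → ξ₁ = 8.59 ξ₂.
Substitute: (1·8.59 + 2) ξ₂ = 426.2 → ξ₂ = 40.25 mol/min, ξ₁ = 345.7 mol/min.
Outlet amounts (n = n₀ + Σ ν·ξ):
  A: 693 − 1(345.7) − 2(40.25) = 266.8
  C: 2330 − 2(345.7) − 3(40.25) = 1518
  D: 0 + 2(345.7) = 691.4
  B: 0 + 2(40.25) = 80.49

691 mol/min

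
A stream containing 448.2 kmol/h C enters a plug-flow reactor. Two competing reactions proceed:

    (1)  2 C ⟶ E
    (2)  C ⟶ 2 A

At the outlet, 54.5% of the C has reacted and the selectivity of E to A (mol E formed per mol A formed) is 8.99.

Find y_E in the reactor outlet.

Conversion of C: C consumed = 0.545 × 448.2 = 244.3 kmol/h = 2ξ₁ + 1ξ₂.
Selectivity: 1ξ₁ / (2ξ₂) = 8.99 → ξ₁ = 17.98 ξ₂.
Substitute: (2·17.98 + 1) ξ₂ = 244.3 → ξ₂ = 6.609 kmol/h, ξ₁ = 118.8 kmol/h.
Outlet amounts (n = n₀ + Σ ν·ξ):
  C: 448.2 − 2(118.8) − 1(6.609) = 203.9
  E: 0 + 1(118.8) = 118.8
  A: 0 + 2(6.609) = 13.22
Total out = 336 kmol/h; y_E = 118.8 / 336 = 0.3537.

0.354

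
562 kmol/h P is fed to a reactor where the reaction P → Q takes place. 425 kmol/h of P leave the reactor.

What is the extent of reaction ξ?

For P: n = n₀ − 1ξ → 425 = 562 − 1ξ, giving ξ = 137 kmol/h.
Outlet amounts (n = n₀ + ν ξ):
  P: 562 − 1(137) = 425
  Q: 0 + 1(137) = 137

ξ = 137 kmol/h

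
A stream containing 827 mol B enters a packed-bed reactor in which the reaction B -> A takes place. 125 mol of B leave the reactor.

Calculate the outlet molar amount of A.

702 mol

For B: n = n₀ − 1ξ → 125 = 827 − 1ξ, giving ξ = 702 mol.
Outlet amounts (n = n₀ + ν ξ):
  B: 827 − 1(702) = 125
  A: 0 + 1(702) = 702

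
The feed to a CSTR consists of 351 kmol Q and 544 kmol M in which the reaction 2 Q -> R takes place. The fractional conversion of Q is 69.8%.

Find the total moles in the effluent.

Q reacted = 0.698 × 351 = 245 kmol; ν_Q = −2, so ξ = 245/2 = 122.5 kmol.
Outlet amounts (n = n₀ + ν ξ):
  Q: 351 − 2(122.5) = 106
  R: 0 + 1(122.5) = 122.5
  M: 544 (inert)
Total out = 106 + 122.5 + 544 = 772.5 kmol.

773 kmol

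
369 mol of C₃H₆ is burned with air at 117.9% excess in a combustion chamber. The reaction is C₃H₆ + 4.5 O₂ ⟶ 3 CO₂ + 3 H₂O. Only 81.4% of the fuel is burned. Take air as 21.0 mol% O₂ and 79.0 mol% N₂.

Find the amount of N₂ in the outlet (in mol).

13600 mol

Stoichiometric O₂ = 4.5 × 369 = 1660 mol; O₂ fed = 1660 × 2.179 = 3618 mol.
N₂ fed = 3618 × 79/21 = 13610 mol.
Fuel reacted = 0.814 × 369 → ξ = 300.4 mol.
Outlet (n = n₀ + ν ξ):
  C₃H₆: 369 − 1(300.4) = 68.63
  O₂: 3618 − 4.5(300.4) = 2267
  N₂: 13610 (inert)
  CO₂: 0 + 3(300.4) = 901.1
  H₂O: 0 + 3(300.4) = 901.1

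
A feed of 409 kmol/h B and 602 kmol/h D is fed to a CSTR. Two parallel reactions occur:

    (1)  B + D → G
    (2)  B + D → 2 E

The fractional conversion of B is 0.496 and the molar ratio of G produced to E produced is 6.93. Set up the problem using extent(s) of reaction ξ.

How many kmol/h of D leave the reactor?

Conversion of B: B consumed = 0.496 × 409 = 202.9 kmol/h = 1ξ₁ + 1ξ₂.
Selectivity: 1ξ₁ / (2ξ₂) = 6.93 → ξ₁ = 13.86 ξ₂.
Substitute: (1·13.86 + 1) ξ₂ = 202.9 → ξ₂ = 13.65 kmol/h, ξ₁ = 189.2 kmol/h.
Outlet amounts (n = n₀ + Σ ν·ξ):
  B: 409 − 1(189.2) − 1(13.65) = 206.1
  D: 602 − 1(189.2) − 1(13.65) = 399.1
  G: 0 + 1(189.2) = 189.2
  E: 0 + 2(13.65) = 27.3

399 kmol/h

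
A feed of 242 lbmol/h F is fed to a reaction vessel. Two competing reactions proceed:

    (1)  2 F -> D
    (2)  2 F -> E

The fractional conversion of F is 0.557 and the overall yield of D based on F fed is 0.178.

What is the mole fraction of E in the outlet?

Yield of D: 1ξ₁ / 242 = 0.178 → ξ₁ = 43.08 lbmol/h.
Conversion of F: 2ξ₁ + 2ξ₂ = 0.557 × 242 = 134.8 → ξ₂ = 24.32 lbmol/h.
Outlet amounts (n = n₀ + Σ ν·ξ):
  F: 242 − 2(43.08) − 2(24.32) = 107.2
  D: 0 + 1(43.08) = 43.08
  E: 0 + 1(24.32) = 24.32
Total out = 174.6 lbmol/h; y_E = 24.32 / 174.6 = 0.1393.

0.139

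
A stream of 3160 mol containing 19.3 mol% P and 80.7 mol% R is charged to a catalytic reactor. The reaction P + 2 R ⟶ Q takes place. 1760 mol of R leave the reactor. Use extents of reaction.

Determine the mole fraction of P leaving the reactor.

For R: n = n₀ − 2ξ → 1760 = 2550 − 2ξ, giving ξ = 395.1 mol.
Outlet amounts (n = n₀ + ν ξ):
  P: 609.9 − 1(395.1) = 214.8
  R: 2550 − 2(395.1) = 1760
  Q: 0 + 1(395.1) = 395.1
Total out = 2370 mol; y_P = 214.8 / 2370 = 0.09065.

0.0906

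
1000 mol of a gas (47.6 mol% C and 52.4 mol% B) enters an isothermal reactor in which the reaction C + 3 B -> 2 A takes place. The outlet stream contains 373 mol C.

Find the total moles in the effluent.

794 mol

For C: n = n₀ − 1ξ → 373 = 476 − 1ξ, giving ξ = 103 mol.
Outlet amounts (n = n₀ + ν ξ):
  C: 476 − 1(103) = 373
  B: 524 − 3(103) = 215
  A: 0 + 2(103) = 206
Total out = 373 + 215 + 206 = 794 mol.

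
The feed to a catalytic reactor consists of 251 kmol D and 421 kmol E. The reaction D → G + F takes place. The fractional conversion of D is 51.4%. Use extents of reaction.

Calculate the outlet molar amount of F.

D reacted = 0.514 × 251 = 129 kmol; ν_D = −1, so ξ = 129/1 = 129 kmol.
Outlet amounts (n = n₀ + ν ξ):
  D: 251 − 1(129) = 122
  G: 0 + 1(129) = 129
  F: 0 + 1(129) = 129
  E: 421 (inert)

129 kmol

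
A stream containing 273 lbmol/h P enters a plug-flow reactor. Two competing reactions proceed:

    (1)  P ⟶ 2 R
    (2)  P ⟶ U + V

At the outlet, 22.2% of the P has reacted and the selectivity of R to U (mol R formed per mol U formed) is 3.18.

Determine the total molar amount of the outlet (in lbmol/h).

Conversion of P: P consumed = 0.222 × 273 = 60.61 lbmol/h = 1ξ₁ + 1ξ₂.
Selectivity: 2ξ₁ / (1ξ₂) = 3.18 → ξ₁ = 1.59 ξ₂.
Substitute: (1·1.59 + 1) ξ₂ = 60.61 → ξ₂ = 23.4 lbmol/h, ξ₁ = 37.21 lbmol/h.
Outlet amounts (n = n₀ + Σ ν·ξ):
  P: 273 − 1(37.21) − 1(23.4) = 212.4
  R: 0 + 2(37.21) = 74.41
  U: 0 + 1(23.4) = 23.4
  V: 0 + 1(23.4) = 23.4
Total out = 212.4 + 74.41 + 23.4 + 23.4 = 333.6 lbmol/h.

334 lbmol/h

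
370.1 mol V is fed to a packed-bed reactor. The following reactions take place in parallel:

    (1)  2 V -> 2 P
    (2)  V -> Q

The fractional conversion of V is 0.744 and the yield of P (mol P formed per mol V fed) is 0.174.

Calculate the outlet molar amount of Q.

211 mol

Yield of P: 2ξ₁ / 370.1 = 0.174 → ξ₁ = 32.2 mol.
Conversion of V: 2ξ₁ + 1ξ₂ = 0.744 × 370.1 = 275.4 → ξ₂ = 211 mol.
Outlet amounts (n = n₀ + Σ ν·ξ):
  V: 370.1 − 2(32.2) − 1(211) = 94.75
  P: 0 + 2(32.2) = 64.4
  Q: 0 + 1(211) = 211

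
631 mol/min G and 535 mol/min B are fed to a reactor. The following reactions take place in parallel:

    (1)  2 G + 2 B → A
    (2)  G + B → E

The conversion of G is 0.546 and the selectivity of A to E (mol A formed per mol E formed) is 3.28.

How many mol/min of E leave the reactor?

Conversion of G: G consumed = 0.546 × 631 = 344.5 mol/min = 2ξ₁ + 1ξ₂.
Selectivity: 1ξ₁ / (1ξ₂) = 3.28 → ξ₁ = 3.28 ξ₂.
Substitute: (2·3.28 + 1) ξ₂ = 344.5 → ξ₂ = 45.57 mol/min, ξ₁ = 149.5 mol/min.
Outlet amounts (n = n₀ + Σ ν·ξ):
  G: 631 − 2(149.5) − 1(45.57) = 286.5
  B: 535 − 2(149.5) − 1(45.57) = 190.5
  A: 0 + 1(149.5) = 149.5
  E: 0 + 1(45.57) = 45.57

45.6 mol/min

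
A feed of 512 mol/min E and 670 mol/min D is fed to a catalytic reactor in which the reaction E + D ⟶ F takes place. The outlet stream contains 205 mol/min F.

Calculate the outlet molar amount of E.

For F: n = n₀ + 1ξ → 205 = 0 + 1ξ, giving ξ = 205 mol/min.
Outlet amounts (n = n₀ + ν ξ):
  E: 512 − 1(205) = 307
  D: 670 − 1(205) = 465
  F: 0 + 1(205) = 205

307 mol/min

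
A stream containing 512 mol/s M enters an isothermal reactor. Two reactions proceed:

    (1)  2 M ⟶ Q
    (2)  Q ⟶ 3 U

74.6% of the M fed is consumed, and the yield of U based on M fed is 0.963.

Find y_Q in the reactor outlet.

0.041

Conversion of M: M consumed = 2ξ₁ = 0.746 × 512 → ξ₁ = 191 mol/s.
Yield of U: 3ξ₂ / 512 = 0.963 → ξ₂ = 164.4 mol/s.
Outlet amounts (n = n₀ + Σ ν·ξ):
  M: 512 − 2(191) = 130
  Q: 0 + 1(191) − 1(164.4) = 26.62
  U: 0 + 3(164.4) = 493.1
Total out = 649.7 mol/s; y_Q = 26.62 / 649.7 = 0.04098.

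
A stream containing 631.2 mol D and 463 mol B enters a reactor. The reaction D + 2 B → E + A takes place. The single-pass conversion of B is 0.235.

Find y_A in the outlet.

B reacted = 0.235 × 463 = 108.8 mol; ν_B = −2, so ξ = 108.8/2 = 54.4 mol.
Outlet amounts (n = n₀ + ν ξ):
  D: 631.2 − 1(54.4) = 576.8
  B: 463 − 2(54.4) = 354.2
  E: 0 + 1(54.4) = 54.4
  A: 0 + 1(54.4) = 54.4
Total out = 1040 mol; y_A = 54.4 / 1040 = 0.05232.

0.0523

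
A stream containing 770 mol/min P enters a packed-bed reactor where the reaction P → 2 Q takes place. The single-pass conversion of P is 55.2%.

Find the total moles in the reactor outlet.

P reacted = 0.552 × 770 = 425 mol/min; ν_P = −1, so ξ = 425/1 = 425 mol/min.
Outlet amounts (n = n₀ + ν ξ):
  P: 770 − 1(425) = 345
  Q: 0 + 2(425) = 850.1
Total out = 345 + 850.1 = 1195 mol/min.

1200 mol/min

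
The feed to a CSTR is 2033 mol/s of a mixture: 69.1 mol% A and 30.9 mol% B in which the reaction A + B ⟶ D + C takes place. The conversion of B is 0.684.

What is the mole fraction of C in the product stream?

B reacted = 0.684 × 628.2 = 429.7 mol/s; ν_B = −1, so ξ = 429.7/1 = 429.7 mol/s.
Outlet amounts (n = n₀ + ν ξ):
  A: 1405 − 1(429.7) = 975.1
  B: 628.2 − 1(429.7) = 198.5
  D: 0 + 1(429.7) = 429.7
  C: 0 + 1(429.7) = 429.7
Total out = 2033 mol/s; y_C = 429.7 / 2033 = 0.2114.

0.211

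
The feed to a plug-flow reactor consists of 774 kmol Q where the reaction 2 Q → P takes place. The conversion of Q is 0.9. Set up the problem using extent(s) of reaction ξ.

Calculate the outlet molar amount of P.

348 kmol

Q reacted = 0.9 × 774 = 696.6 kmol; ν_Q = −2, so ξ = 696.6/2 = 348.3 kmol.
Outlet amounts (n = n₀ + ν ξ):
  Q: 774 − 2(348.3) = 77.4
  P: 0 + 1(348.3) = 348.3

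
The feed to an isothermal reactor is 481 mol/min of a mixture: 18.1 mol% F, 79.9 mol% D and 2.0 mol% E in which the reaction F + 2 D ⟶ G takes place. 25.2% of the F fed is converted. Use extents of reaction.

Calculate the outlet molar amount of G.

F reacted = 0.252 × 87.06 = 21.94 mol/min; ν_F = −1, so ξ = 21.94/1 = 21.94 mol/min.
Outlet amounts (n = n₀ + ν ξ):
  F: 87.06 − 1(21.94) = 65.12
  D: 384.3 − 2(21.94) = 340.4
  G: 0 + 1(21.94) = 21.94
  E: 9.62 (inert)

21.9 mol/min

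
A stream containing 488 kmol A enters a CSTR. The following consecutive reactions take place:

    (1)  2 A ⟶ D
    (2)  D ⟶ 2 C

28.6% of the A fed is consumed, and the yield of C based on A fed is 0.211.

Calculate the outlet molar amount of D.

18.3 kmol

Conversion of A: A consumed = 2ξ₁ = 0.286 × 488 → ξ₁ = 69.78 kmol.
Yield of C: 2ξ₂ / 488 = 0.211 → ξ₂ = 51.48 kmol.
Outlet amounts (n = n₀ + Σ ν·ξ):
  A: 488 − 2(69.78) = 348.4
  D: 0 + 1(69.78) − 1(51.48) = 18.3
  C: 0 + 2(51.48) = 103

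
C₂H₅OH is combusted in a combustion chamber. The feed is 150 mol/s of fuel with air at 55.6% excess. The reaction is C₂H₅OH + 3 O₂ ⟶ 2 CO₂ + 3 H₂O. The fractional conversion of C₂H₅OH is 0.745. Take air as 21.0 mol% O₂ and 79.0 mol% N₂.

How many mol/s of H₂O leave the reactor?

335 mol/s

Stoichiometric O₂ = 3 × 150 = 450 mol/s; O₂ fed = 450 × 1.556 = 700.2 mol/s.
N₂ fed = 700.2 × 79/21 = 2634 mol/s.
Fuel reacted = 0.745 × 150 → ξ = 111.8 mol/s.
Outlet (n = n₀ + ν ξ):
  C₂H₅OH: 150 − 1(111.8) = 38.25
  O₂: 700.2 − 3(111.8) = 365
  N₂: 2634 (inert)
  CO₂: 0 + 2(111.8) = 223.5
  H₂O: 0 + 3(111.8) = 335.2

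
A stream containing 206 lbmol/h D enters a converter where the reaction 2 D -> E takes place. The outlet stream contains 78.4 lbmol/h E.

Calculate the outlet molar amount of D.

For E: n = n₀ + 1ξ → 78.4 = 0 + 1ξ, giving ξ = 78.4 lbmol/h.
Outlet amounts (n = n₀ + ν ξ):
  D: 206 − 2(78.4) = 49.2
  E: 0 + 1(78.4) = 78.4

49.2 lbmol/h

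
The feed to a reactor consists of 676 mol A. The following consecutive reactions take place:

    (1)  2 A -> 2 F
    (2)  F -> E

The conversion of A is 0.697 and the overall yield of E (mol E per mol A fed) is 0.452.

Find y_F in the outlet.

0.245

Conversion of A: A consumed = 2ξ₁ = 0.697 × 676 → ξ₁ = 235.6 mol.
Yield of E: 1ξ₂ / 676 = 0.452 → ξ₂ = 305.6 mol.
Outlet amounts (n = n₀ + Σ ν·ξ):
  A: 676 − 2(235.6) = 204.8
  F: 0 + 2(235.6) − 1(305.6) = 165.6
  E: 0 + 1(305.6) = 305.6
Total out = 676 mol; y_F = 165.6 / 676 = 0.245.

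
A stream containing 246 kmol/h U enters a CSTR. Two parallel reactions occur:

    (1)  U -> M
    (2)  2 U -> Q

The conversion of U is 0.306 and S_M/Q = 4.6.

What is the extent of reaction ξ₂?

Conversion of U: U consumed = 0.306 × 246 = 75.28 kmol/h = 1ξ₁ + 2ξ₂.
Selectivity: 1ξ₁ / (1ξ₂) = 4.6 → ξ₁ = 4.6 ξ₂.
Substitute: (1·4.6 + 2) ξ₂ = 75.28 → ξ₂ = 11.41 kmol/h, ξ₁ = 52.47 kmol/h.
Outlet amounts (n = n₀ + Σ ν·ξ):
  U: 246 − 1(52.47) − 2(11.41) = 170.7
  M: 0 + 1(52.47) = 52.47
  Q: 0 + 1(11.41) = 11.41

ξ₂ = 11.4 kmol/h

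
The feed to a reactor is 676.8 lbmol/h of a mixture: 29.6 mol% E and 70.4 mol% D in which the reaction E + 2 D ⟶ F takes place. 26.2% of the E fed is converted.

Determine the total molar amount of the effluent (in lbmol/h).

572 lbmol/h

E reacted = 0.262 × 200.3 = 52.49 lbmol/h; ν_E = −1, so ξ = 52.49/1 = 52.49 lbmol/h.
Outlet amounts (n = n₀ + ν ξ):
  E: 200.3 − 1(52.49) = 147.8
  D: 476.5 − 2(52.49) = 371.5
  F: 0 + 1(52.49) = 52.49
Total out = 147.8 + 371.5 + 52.49 = 571.8 lbmol/h.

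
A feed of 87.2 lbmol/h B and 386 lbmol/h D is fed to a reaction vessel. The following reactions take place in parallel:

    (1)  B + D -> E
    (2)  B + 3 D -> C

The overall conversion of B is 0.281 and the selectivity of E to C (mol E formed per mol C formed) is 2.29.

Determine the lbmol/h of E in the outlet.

17.1 lbmol/h

Conversion of B: B consumed = 0.281 × 87.2 = 24.5 lbmol/h = 1ξ₁ + 1ξ₂.
Selectivity: 1ξ₁ / (1ξ₂) = 2.29 → ξ₁ = 2.29 ξ₂.
Substitute: (1·2.29 + 1) ξ₂ = 24.5 → ξ₂ = 7.448 lbmol/h, ξ₁ = 17.06 lbmol/h.
Outlet amounts (n = n₀ + Σ ν·ξ):
  B: 87.2 − 1(17.06) − 1(7.448) = 62.7
  D: 386 − 1(17.06) − 3(7.448) = 346.6
  E: 0 + 1(17.06) = 17.06
  C: 0 + 1(7.448) = 7.448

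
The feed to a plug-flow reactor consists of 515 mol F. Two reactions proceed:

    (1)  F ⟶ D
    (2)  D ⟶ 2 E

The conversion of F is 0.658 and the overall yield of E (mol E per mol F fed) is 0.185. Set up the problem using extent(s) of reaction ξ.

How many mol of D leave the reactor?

Conversion of F: F consumed = 1ξ₁ = 0.658 × 515 → ξ₁ = 338.9 mol.
Yield of E: 2ξ₂ / 515 = 0.185 → ξ₂ = 47.64 mol.
Outlet amounts (n = n₀ + Σ ν·ξ):
  F: 515 − 1(338.9) = 176.1
  D: 0 + 1(338.9) − 1(47.64) = 291.2
  E: 0 + 2(47.64) = 95.28

291 mol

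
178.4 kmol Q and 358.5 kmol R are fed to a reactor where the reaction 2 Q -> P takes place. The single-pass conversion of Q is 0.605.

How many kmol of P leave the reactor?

54 kmol

Q reacted = 0.605 × 178.4 = 107.9 kmol; ν_Q = −2, so ξ = 107.9/2 = 53.97 kmol.
Outlet amounts (n = n₀ + ν ξ):
  Q: 178.4 − 2(53.97) = 70.47
  P: 0 + 1(53.97) = 53.97
  R: 358.5 (inert)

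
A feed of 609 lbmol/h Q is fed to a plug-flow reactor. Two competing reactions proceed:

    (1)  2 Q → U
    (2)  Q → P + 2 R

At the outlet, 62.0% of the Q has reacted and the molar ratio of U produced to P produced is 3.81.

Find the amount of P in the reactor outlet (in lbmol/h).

Conversion of Q: Q consumed = 0.62 × 609 = 377.6 lbmol/h = 2ξ₁ + 1ξ₂.
Selectivity: 1ξ₁ / (1ξ₂) = 3.81 → ξ₁ = 3.81 ξ₂.
Substitute: (2·3.81 + 1) ξ₂ = 377.6 → ξ₂ = 43.8 lbmol/h, ξ₁ = 166.9 lbmol/h.
Outlet amounts (n = n₀ + Σ ν·ξ):
  Q: 609 − 2(166.9) − 1(43.8) = 231.4
  U: 0 + 1(166.9) = 166.9
  P: 0 + 1(43.8) = 43.8
  R: 0 + 2(43.8) = 87.61

43.8 lbmol/h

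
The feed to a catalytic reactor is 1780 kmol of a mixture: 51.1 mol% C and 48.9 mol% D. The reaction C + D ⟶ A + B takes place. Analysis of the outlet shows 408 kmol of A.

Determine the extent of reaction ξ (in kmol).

ξ = 408 kmol

For A: n = n₀ + 1ξ → 408 = 0 + 1ξ, giving ξ = 408 kmol.
Outlet amounts (n = n₀ + ν ξ):
  C: 909.6 − 1(408) = 501.6
  D: 870.4 − 1(408) = 462.4
  A: 0 + 1(408) = 408
  B: 0 + 1(408) = 408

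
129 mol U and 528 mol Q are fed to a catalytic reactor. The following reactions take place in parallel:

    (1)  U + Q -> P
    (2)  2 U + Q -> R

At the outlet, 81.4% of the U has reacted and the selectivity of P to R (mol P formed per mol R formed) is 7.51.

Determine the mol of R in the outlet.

11 mol

Conversion of U: U consumed = 0.814 × 129 = 105 mol = 1ξ₁ + 2ξ₂.
Selectivity: 1ξ₁ / (1ξ₂) = 7.51 → ξ₁ = 7.51 ξ₂.
Substitute: (1·7.51 + 2) ξ₂ = 105 → ξ₂ = 11.04 mol, ξ₁ = 82.92 mol.
Outlet amounts (n = n₀ + Σ ν·ξ):
  U: 129 − 1(82.92) − 2(11.04) = 23.99
  Q: 528 − 1(82.92) − 1(11.04) = 434
  P: 0 + 1(82.92) = 82.92
  R: 0 + 1(11.04) = 11.04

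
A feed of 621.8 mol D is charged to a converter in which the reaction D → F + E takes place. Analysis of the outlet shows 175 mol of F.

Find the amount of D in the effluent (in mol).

447 mol

For F: n = n₀ + 1ξ → 175 = 0 + 1ξ, giving ξ = 175 mol.
Outlet amounts (n = n₀ + ν ξ):
  D: 621.8 − 1(175) = 446.8
  F: 0 + 1(175) = 175
  E: 0 + 1(175) = 175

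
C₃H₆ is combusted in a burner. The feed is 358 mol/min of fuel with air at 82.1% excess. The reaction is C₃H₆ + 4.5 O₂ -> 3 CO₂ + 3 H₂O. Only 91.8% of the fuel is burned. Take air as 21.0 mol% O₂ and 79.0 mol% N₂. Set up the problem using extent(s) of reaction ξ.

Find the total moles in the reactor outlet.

Stoichiometric O₂ = 4.5 × 358 = 1611 mol/min; O₂ fed = 1611 × 1.821 = 2934 mol/min.
N₂ fed = 2934 × 79/21 = 11040 mol/min.
Fuel reacted = 0.918 × 358 → ξ = 328.6 mol/min.
Outlet (n = n₀ + ν ξ):
  C₃H₆: 358 − 1(328.6) = 29.36
  O₂: 2934 − 4.5(328.6) = 1455
  N₂: 11040 (inert)
  CO₂: 0 + 3(328.6) = 985.9
  H₂O: 0 + 3(328.6) = 985.9
Total out = 29.36 + 1455 + 11040 + 985.9 + 985.9 = 14490 mol/min.

14500 mol/min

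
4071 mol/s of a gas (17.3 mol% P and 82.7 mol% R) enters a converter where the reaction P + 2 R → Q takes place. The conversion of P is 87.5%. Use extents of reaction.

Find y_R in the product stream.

P reacted = 0.875 × 704.3 = 616.2 mol/s; ν_P = −1, so ξ = 616.2/1 = 616.2 mol/s.
Outlet amounts (n = n₀ + ν ξ):
  P: 704.3 − 1(616.2) = 88.04
  R: 3367 − 2(616.2) = 2134
  Q: 0 + 1(616.2) = 616.2
Total out = 2839 mol/s; y_R = 2134 / 2839 = 0.7519.

0.752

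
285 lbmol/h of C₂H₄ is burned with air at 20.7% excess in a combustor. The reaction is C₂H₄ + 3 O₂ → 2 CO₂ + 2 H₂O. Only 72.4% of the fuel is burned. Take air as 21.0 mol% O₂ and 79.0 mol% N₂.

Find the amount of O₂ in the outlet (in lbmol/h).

413 lbmol/h

Stoichiometric O₂ = 3 × 285 = 855 lbmol/h; O₂ fed = 855 × 1.207 = 1032 lbmol/h.
N₂ fed = 1032 × 79/21 = 3882 lbmol/h.
Fuel reacted = 0.724 × 285 → ξ = 206.3 lbmol/h.
Outlet (n = n₀ + ν ξ):
  C₂H₄: 285 − 1(206.3) = 78.66
  O₂: 1032 − 3(206.3) = 413
  N₂: 3882 (inert)
  CO₂: 0 + 2(206.3) = 412.7
  H₂O: 0 + 2(206.3) = 412.7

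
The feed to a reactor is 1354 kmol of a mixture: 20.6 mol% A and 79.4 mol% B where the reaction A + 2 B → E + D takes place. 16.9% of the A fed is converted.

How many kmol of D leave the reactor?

A reacted = 0.169 × 278.9 = 47.14 kmol; ν_A = −1, so ξ = 47.14/1 = 47.14 kmol.
Outlet amounts (n = n₀ + ν ξ):
  A: 278.9 − 1(47.14) = 231.8
  B: 1075 − 2(47.14) = 980.8
  E: 0 + 1(47.14) = 47.14
  D: 0 + 1(47.14) = 47.14

47.1 kmol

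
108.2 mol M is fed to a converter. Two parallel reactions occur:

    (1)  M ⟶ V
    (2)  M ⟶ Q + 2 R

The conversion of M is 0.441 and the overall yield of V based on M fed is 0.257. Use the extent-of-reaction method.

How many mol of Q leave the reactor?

Yield of V: 1ξ₁ / 108.2 = 0.257 → ξ₁ = 27.81 mol.
Conversion of M: 1ξ₁ + 1ξ₂ = 0.441 × 108.2 = 47.72 → ξ₂ = 19.91 mol.
Outlet amounts (n = n₀ + Σ ν·ξ):
  M: 108.2 − 1(27.81) − 1(19.91) = 60.48
  V: 0 + 1(27.81) = 27.81
  Q: 0 + 1(19.91) = 19.91
  R: 0 + 2(19.91) = 39.82

19.9 mol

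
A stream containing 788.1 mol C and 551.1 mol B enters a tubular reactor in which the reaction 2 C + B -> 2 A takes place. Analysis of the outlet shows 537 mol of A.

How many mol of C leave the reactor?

For A: n = n₀ + 2ξ → 537 = 0 + 2ξ, giving ξ = 268.5 mol.
Outlet amounts (n = n₀ + ν ξ):
  C: 788.1 − 2(268.5) = 251.1
  B: 551.1 − 1(268.5) = 282.6
  A: 0 + 2(268.5) = 537

251 mol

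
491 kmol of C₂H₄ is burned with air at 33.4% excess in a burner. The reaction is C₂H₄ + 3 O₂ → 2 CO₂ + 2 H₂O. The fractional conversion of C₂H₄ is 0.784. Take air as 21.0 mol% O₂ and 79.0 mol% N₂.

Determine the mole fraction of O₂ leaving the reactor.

0.0823

Stoichiometric O₂ = 3 × 491 = 1473 kmol; O₂ fed = 1473 × 1.334 = 1965 kmol.
N₂ fed = 1965 × 79/21 = 7392 kmol.
Fuel reacted = 0.784 × 491 → ξ = 384.9 kmol.
Outlet (n = n₀ + ν ξ):
  C₂H₄: 491 − 1(384.9) = 106.1
  O₂: 1965 − 3(384.9) = 810.2
  N₂: 7392 (inert)
  CO₂: 0 + 2(384.9) = 769.9
  H₂O: 0 + 2(384.9) = 769.9
Total out = 9848 kmol; y_O₂ = 810.2 / 9848 = 0.08226.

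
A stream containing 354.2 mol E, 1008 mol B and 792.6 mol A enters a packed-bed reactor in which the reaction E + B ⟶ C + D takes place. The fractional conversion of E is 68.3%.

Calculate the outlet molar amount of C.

242 mol

E reacted = 0.683 × 354.2 = 241.9 mol; ν_E = −1, so ξ = 241.9/1 = 241.9 mol.
Outlet amounts (n = n₀ + ν ξ):
  E: 354.2 − 1(241.9) = 112.3
  B: 1008 − 1(241.9) = 766.1
  C: 0 + 1(241.9) = 241.9
  D: 0 + 1(241.9) = 241.9
  A: 792.6 (inert)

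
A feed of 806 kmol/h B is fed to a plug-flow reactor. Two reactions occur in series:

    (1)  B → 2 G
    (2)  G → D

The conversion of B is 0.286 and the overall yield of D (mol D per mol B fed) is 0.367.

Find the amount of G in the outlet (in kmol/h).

165 kmol/h

Conversion of B: B consumed = 1ξ₁ = 0.286 × 806 → ξ₁ = 230.5 kmol/h.
Yield of D: 1ξ₂ / 806 = 0.367 → ξ₂ = 295.8 kmol/h.
Outlet amounts (n = n₀ + Σ ν·ξ):
  B: 806 − 1(230.5) = 575.5
  G: 0 + 2(230.5) − 1(295.8) = 165.2
  D: 0 + 1(295.8) = 295.8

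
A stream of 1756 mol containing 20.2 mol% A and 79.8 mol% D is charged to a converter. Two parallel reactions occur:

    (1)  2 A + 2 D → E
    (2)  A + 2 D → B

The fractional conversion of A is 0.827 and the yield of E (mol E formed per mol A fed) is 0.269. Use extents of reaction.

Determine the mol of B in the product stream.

103 mol

Yield of E: 1ξ₁ / 354.7 = 0.269 → ξ₁ = 95.42 mol.
Conversion of A: 2ξ₁ + 1ξ₂ = 0.827 × 354.7 = 293.3 → ξ₂ = 102.5 mol.
Outlet amounts (n = n₀ + Σ ν·ξ):
  A: 354.7 − 2(95.42) − 1(102.5) = 61.37
  D: 1401 − 2(95.42) − 2(102.5) = 1005
  E: 0 + 1(95.42) = 95.42
  B: 0 + 1(102.5) = 102.5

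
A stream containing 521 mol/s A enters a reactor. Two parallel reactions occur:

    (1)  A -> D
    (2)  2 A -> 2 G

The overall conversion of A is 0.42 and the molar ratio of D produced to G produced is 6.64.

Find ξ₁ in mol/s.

ξ₁ = 190 mol/s

Conversion of A: A consumed = 0.42 × 521 = 218.8 mol/s = 1ξ₁ + 2ξ₂.
Selectivity: 1ξ₁ / (2ξ₂) = 6.64 → ξ₁ = 13.28 ξ₂.
Substitute: (1·13.28 + 2) ξ₂ = 218.8 → ξ₂ = 14.32 mol/s, ξ₁ = 190.2 mol/s.
Outlet amounts (n = n₀ + Σ ν·ξ):
  A: 521 − 1(190.2) − 2(14.32) = 302.2
  D: 0 + 1(190.2) = 190.2
  G: 0 + 2(14.32) = 28.64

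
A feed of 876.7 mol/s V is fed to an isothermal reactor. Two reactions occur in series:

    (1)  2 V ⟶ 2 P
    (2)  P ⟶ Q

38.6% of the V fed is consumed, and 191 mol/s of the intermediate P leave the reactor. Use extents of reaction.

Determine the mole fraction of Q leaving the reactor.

Conversion of V: V consumed = 2ξ₁ = 0.386 × 876.7 → ξ₁ = 169.2 mol/s.
P balance: n_P = 0 + 2ξ₁ − 1ξ₂ = 191 → ξ₂ = (2·169.2 − 191)/1 = 147.4 mol/s.
Outlet amounts (n = n₀ + Σ ν·ξ):
  V: 876.7 − 2(169.2) = 538.3
  P: 0 + 2(169.2) − 1(147.4) = 191
  Q: 0 + 1(147.4) = 147.4
Total out = 876.7 mol/s; y_Q = 147.4 / 876.7 = 0.1681.

0.168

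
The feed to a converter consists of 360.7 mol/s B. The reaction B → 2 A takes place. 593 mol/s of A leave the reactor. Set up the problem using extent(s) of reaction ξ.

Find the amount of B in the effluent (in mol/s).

64.2 mol/s

For A: n = n₀ + 2ξ → 593 = 0 + 2ξ, giving ξ = 296.5 mol/s.
Outlet amounts (n = n₀ + ν ξ):
  B: 360.7 − 1(296.5) = 64.2
  A: 0 + 2(296.5) = 593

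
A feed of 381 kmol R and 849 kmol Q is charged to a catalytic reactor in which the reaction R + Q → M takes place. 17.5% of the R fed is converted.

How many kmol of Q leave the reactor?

R reacted = 0.175 × 381 = 66.67 kmol; ν_R = −1, so ξ = 66.67/1 = 66.67 kmol.
Outlet amounts (n = n₀ + ν ξ):
  R: 381 − 1(66.67) = 314.3
  Q: 849 − 1(66.67) = 782.3
  M: 0 + 1(66.67) = 66.67

782 kmol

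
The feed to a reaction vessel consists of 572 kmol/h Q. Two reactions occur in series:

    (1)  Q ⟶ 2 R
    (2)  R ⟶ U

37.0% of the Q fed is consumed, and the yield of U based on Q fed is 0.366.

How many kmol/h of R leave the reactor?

Conversion of Q: Q consumed = 1ξ₁ = 0.37 × 572 → ξ₁ = 211.6 kmol/h.
Yield of U: 1ξ₂ / 572 = 0.366 → ξ₂ = 209.4 kmol/h.
Outlet amounts (n = n₀ + Σ ν·ξ):
  Q: 572 − 1(211.6) = 360.4
  R: 0 + 2(211.6) − 1(209.4) = 213.9
  U: 0 + 1(209.4) = 209.4

214 kmol/h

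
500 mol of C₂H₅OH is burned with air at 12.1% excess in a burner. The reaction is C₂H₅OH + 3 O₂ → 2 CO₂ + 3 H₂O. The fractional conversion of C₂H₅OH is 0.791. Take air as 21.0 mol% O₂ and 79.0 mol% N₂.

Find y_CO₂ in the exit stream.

Stoichiometric O₂ = 3 × 500 = 1500 mol; O₂ fed = 1500 × 1.121 = 1682 mol.
N₂ fed = 1682 × 79/21 = 6326 mol.
Fuel reacted = 0.791 × 500 → ξ = 395.5 mol.
Outlet (n = n₀ + ν ξ):
  C₂H₅OH: 500 − 1(395.5) = 104.5
  O₂: 1682 − 3(395.5) = 495
  N₂: 6326 (inert)
  CO₂: 0 + 2(395.5) = 791
  H₂O: 0 + 3(395.5) = 1186
Total out = 8903 mol; y_CO₂ = 791 / 8903 = 0.08885.

0.0889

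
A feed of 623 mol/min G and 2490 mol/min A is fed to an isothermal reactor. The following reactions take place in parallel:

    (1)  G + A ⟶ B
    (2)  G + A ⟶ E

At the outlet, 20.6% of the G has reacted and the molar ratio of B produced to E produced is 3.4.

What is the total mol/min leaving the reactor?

2980 mol/min

Conversion of G: G consumed = 0.206 × 623 = 128.3 mol/min = 1ξ₁ + 1ξ₂.
Selectivity: 1ξ₁ / (1ξ₂) = 3.4 → ξ₁ = 3.4 ξ₂.
Substitute: (1·3.4 + 1) ξ₂ = 128.3 → ξ₂ = 29.17 mol/min, ξ₁ = 99.17 mol/min.
Outlet amounts (n = n₀ + Σ ν·ξ):
  G: 623 − 1(99.17) − 1(29.17) = 494.7
  A: 2490 − 1(99.17) − 1(29.17) = 2362
  B: 0 + 1(99.17) = 99.17
  E: 0 + 1(29.17) = 29.17
Total out = 494.7 + 2362 + 99.17 + 29.17 = 2985 mol/min.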